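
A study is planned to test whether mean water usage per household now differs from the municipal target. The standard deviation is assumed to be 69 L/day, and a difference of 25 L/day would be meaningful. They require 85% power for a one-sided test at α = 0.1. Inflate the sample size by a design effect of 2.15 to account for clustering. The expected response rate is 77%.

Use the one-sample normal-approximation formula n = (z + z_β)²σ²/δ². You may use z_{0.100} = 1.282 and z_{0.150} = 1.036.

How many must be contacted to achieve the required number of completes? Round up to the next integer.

n = 115

n = (z_α + z_β)² · σ² / δ²
  = (1.282 + 1.036)² · 69² / 25²
  = 5.3731 · 4761 / 625
  = 40.93
Design effect: 2.15 × 40.93 = 88.00.
Adjust for 77% response: 88.00 / 0.77 = 114.29.
Round up → n = 115.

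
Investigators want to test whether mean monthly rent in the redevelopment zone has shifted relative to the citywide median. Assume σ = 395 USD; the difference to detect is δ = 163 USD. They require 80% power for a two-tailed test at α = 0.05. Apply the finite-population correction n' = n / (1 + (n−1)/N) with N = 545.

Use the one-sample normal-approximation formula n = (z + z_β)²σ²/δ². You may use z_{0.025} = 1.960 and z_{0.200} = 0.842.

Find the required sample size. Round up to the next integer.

n = 43

n = (z_{α/2} + z_β)² · σ² / δ²
  = (1.960 + 0.842)² · 395² / 163²
  = 7.8512 · 156025 / 26569
  = 46.11
Finite-population correction (N = 545): 46.11 / (1 + (46.11 − 1)/545) = 42.58.
Round up → n = 43.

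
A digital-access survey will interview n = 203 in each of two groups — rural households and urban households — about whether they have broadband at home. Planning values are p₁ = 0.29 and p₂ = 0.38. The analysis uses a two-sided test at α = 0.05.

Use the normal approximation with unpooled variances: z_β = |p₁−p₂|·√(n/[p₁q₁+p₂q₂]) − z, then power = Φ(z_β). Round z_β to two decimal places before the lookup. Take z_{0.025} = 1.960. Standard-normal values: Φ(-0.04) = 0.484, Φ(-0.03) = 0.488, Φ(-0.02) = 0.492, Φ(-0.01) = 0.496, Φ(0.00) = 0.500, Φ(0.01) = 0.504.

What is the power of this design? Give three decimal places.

Power ≈ 0.488

z_β = |p₁−p₂|·√(n/[p₁q₁+p₂q₂]) − z_{α/2}
    = 0.09 · √(203/0.4415) − 1.960
    = 0.09 · 21.4429 − 1.960
    = 1.9299 − 1.960 = -0.0301 → -0.03
Power = Φ(-0.03) = 0.488.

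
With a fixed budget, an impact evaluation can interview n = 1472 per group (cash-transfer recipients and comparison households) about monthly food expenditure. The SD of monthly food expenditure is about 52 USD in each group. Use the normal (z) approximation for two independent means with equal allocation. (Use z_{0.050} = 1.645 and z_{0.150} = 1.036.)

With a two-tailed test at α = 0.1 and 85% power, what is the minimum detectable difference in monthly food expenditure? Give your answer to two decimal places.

δ = (z_{α/2} + z_β) · √((σ₁²+σ₂²)/n)
  = (1.645 + 1.036) · √(5408/1472)
  = 2.681 · √3.6739
  = 2.681 · 1.9167
  = 5.1388

Minimum detectable difference ≈ 5.14 USD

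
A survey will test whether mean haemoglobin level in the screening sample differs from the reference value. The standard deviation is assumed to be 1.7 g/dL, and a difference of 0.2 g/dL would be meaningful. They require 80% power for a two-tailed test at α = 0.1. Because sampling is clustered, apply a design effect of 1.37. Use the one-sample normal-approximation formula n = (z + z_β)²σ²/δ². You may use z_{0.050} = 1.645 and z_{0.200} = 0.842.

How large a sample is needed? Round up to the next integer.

n = (z_{α/2} + z_β)² · σ² / δ²
  = (1.645 + 0.842)² · 1.7² / 0.2²
  = 6.1852 · 2.89 / 0.04
  = 446.88
Design effect: 1.37 × 446.88 = 612.22.
Round up → n = 613.

n = 613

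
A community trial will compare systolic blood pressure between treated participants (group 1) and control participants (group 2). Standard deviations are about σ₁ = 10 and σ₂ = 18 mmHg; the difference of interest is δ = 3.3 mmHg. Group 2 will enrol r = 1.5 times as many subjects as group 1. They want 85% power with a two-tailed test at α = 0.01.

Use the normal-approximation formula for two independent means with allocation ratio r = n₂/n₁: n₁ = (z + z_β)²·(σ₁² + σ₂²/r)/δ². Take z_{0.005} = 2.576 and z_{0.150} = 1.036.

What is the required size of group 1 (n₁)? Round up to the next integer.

n₁ = (z_{α/2} + z_β)² · (σ₁² + σ₂²/r) / δ²
   = (2.576 + 1.036)² · (10² + 18²/1.5) / 3.3²
   = 13.0465 · (100 + 216) / 10.89
   = 13.0465 · 316 / 10.89
   = 378.58
Round up → n₁ = 379; n₂ = r·n₁ = 1.5 × 379 = 569.

n₁ = 379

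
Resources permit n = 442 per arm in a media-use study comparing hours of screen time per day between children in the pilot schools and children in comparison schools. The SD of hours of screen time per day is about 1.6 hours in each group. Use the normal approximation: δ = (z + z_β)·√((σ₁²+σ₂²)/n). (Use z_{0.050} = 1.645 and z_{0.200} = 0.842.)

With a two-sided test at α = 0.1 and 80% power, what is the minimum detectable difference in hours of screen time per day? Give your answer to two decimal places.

Minimum detectable difference ≈ 0.27 hours

δ = (z_{α/2} + z_β) · √((σ₁²+σ₂²)/n)
  = (1.645 + 0.842) · √(5.12/442)
  = 2.487 · √0.01158
  = 2.487 · 0.1076
  = 0.2677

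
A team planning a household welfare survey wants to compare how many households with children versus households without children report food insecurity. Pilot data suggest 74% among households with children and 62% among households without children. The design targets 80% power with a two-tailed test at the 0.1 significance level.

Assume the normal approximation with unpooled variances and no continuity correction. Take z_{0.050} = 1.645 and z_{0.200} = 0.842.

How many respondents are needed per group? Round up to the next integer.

n = (z_{α/2} + z_β)² · [p₁(1−p₁) + p₂(1−p₂)] / (p₁ − p₂)²
  = (1.645 + 0.842)² · (0.74·0.26 + 0.62·0.38) / (0.12)²
  = (2.487)² · (0.1924 + 0.2356) / 0.0144
  = 6.1852 · 0.4280 / 0.0144
  = 183.84
Round up → n = 184 per group.

n = 184 per group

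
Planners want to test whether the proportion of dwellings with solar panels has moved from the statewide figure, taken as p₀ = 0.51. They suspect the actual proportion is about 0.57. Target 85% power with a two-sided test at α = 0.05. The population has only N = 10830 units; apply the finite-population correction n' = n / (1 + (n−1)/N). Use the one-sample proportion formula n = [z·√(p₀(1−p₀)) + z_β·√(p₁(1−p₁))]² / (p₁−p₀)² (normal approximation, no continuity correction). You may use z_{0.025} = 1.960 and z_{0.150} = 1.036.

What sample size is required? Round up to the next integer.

n = 586

n = [z_{α/2}·√(p₀q₀) + z_β·√(p₁q₁)]² / (p₁ − p₀)²
  = [1.960·√(0.51·0.49) + 1.036·√(0.57·0.43)]² / (0.06)²
  = [1.960·0.4999 + 1.036·0.4951]² / 0.0036
  = [1.4927]² / 0.0036
  = 618.93
Finite-population correction (N = 10830): 618.93 / (1 + (618.93 − 1)/10830) = 585.52.
Round up → n = 586.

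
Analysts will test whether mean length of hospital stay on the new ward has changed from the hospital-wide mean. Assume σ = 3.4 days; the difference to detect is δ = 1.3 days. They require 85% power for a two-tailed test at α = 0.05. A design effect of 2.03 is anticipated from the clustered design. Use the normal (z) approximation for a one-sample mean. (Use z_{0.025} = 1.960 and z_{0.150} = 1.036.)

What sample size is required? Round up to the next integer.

n = (z_{α/2} + z_β)² · σ² / δ²
  = (1.960 + 1.036)² · 3.4² / 1.3²
  = 8.9760 · 11.56 / 1.69
  = 61.40
Design effect: 2.03 × 61.40 = 124.64.
Round up → n = 125.

n = 125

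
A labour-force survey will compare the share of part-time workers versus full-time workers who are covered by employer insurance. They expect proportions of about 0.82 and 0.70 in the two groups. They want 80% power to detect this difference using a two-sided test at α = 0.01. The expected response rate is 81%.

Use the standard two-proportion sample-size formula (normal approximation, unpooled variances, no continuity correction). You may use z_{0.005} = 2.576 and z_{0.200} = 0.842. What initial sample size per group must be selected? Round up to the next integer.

n = (z_{α/2} + z_β)² · [p₁(1−p₁) + p₂(1−p₂)] / (p₁ − p₂)²
  = (2.576 + 0.842)² · (0.82·0.18 + 0.70·0.30) / (0.12)²
  = (3.418)² · (0.1476 + 0.2100) / 0.0144
  = 11.6827 · 0.3576 / 0.0144
  = 290.12
Adjust for 81% response: 290.12 / 0.81 = 358.17.
Round up → n = 359 per group.

n = 359 per group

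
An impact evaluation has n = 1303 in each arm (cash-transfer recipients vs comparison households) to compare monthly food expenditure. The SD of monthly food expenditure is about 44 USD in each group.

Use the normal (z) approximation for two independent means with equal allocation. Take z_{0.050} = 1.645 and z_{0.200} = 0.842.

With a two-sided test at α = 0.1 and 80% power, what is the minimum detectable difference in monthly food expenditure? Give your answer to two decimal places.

Minimum detectable difference ≈ 4.29 USD

δ = (z_{α/2} + z_β) · √((σ₁²+σ₂²)/n)
  = (1.645 + 0.842) · √(3872/1303)
  = 2.487 · √2.9716
  = 2.487 · 1.7238
  = 4.2872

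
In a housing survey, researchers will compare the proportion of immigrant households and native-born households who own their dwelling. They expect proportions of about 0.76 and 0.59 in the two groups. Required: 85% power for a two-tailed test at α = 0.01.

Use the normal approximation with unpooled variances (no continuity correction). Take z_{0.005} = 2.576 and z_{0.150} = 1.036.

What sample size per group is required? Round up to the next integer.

n = 192 per group

n = (z_{α/2} + z_β)² · [p₁(1−p₁) + p₂(1−p₂)] / (p₁ − p₂)²
  = (2.576 + 1.036)² · (0.76·0.24 + 0.59·0.41) / (0.17)²
  = (3.612)² · (0.1824 + 0.2419) / 0.0289
  = 13.0465 · 0.4243 / 0.0289
  = 191.54
Round up → n = 192 per group.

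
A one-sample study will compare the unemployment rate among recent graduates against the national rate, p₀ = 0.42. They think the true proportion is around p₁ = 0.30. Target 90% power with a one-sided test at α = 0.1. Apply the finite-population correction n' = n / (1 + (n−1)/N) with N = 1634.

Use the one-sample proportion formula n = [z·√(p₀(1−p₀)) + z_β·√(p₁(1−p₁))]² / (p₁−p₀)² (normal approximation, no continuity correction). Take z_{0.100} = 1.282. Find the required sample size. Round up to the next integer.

n = [z_α·√(p₀q₀) + z_β·√(p₁q₁)]² / (p₁ − p₀)²
  = [1.282·√(0.42·0.58) + 1.282·√(0.30·0.70)]² / (-0.12)²
  = [1.282·0.4936 + 1.282·0.4583]² / 0.0144
  = [1.2202]² / 0.0144
  = 103.40
Finite-population correction (N = 1634): 103.40 / (1 + (103.40 − 1)/1634) = 97.30.
Round up → n = 98.

n = 98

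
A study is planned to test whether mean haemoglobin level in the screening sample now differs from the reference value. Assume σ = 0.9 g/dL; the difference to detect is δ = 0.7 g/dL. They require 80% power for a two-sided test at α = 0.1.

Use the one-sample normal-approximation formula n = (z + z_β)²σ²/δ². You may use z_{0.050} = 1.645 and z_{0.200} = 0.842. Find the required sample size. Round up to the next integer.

n = 11

n = (z_{α/2} + z_β)² · σ² / δ²
  = (1.645 + 0.842)² · 0.9² / 0.7²
  = 6.1852 · 0.81 / 0.49
  = 10.22
Round up → n = 11.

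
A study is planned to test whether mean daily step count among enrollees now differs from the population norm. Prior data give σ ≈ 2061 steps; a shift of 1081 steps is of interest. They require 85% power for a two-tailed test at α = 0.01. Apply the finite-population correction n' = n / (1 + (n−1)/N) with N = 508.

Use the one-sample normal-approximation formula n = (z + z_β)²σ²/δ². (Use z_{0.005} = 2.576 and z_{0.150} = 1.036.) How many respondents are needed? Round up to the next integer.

n = (z_{α/2} + z_β)² · σ² / δ²
  = (2.576 + 1.036)² · 2061² / 1081²
  = 13.0465 · 4247721 / 1168561
  = 47.42
Finite-population correction (N = 508): 47.42 / (1 + (47.42 − 1)/508) = 43.45.
Round up → n = 44.

n = 44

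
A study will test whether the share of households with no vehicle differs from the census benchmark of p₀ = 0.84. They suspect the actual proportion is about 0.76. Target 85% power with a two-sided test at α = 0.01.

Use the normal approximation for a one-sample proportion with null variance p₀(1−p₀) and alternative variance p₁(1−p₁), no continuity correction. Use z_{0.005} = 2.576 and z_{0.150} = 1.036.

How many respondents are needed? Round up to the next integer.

n = [z_{α/2}·√(p₀q₀) + z_β·√(p₁q₁)]² / (p₁ − p₀)²
  = [2.576·√(0.84·0.16) + 1.036·√(0.76·0.24)]² / (-0.08)²
  = [2.576·0.3666 + 1.036·0.4271]² / 0.0064
  = [1.3868]² / 0.0064
  = 300.52
Round up → n = 301.

n = 301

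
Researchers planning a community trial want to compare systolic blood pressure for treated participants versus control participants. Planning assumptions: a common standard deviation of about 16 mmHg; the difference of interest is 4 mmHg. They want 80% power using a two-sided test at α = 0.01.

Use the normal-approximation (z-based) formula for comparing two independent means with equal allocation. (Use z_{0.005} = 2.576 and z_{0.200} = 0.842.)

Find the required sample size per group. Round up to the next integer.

n = 374 per group

n = (z_{α/2} + z_β)² · (σ₁² + σ₂²) / δ²
  = (2.576 + 0.842)² · (2·16² = 512) / 4²
  = 11.6827 · 512 / 16
  = 373.85
Round up → n = 374 per group.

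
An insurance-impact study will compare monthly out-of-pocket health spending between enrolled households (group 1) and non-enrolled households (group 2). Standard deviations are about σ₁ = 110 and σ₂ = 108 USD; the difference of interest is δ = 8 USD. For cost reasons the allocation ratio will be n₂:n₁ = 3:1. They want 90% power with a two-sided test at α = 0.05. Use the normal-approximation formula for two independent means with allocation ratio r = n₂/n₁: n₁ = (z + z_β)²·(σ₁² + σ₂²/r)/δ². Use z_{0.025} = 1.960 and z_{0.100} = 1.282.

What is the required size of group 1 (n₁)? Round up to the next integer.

n₁ = (z_{α/2} + z_β)² · (σ₁² + σ₂²/r) / δ²
   = (1.960 + 1.282)² · (110² + 108²/3) / 8²
   = 10.5106 · (12100 + 3888) / 64
   = 10.5106 · 15988 / 64
   = 2625.67
Round up → n₁ = 2626; n₂ = r·n₁ = 3 × 2626 = 7878.

n₁ = 2626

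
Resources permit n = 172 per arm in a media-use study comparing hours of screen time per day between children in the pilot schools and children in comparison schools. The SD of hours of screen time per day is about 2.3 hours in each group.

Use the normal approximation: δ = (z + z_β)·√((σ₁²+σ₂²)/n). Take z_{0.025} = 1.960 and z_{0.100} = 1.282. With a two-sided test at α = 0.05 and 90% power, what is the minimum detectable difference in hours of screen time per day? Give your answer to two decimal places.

Minimum detectable difference ≈ 0.80 hours

δ = (z_{α/2} + z_β) · √((σ₁²+σ₂²)/n)
  = (1.960 + 1.282) · √(10.58/172)
  = 3.242 · √0.06151
  = 3.242 · 0.2480
  = 0.8041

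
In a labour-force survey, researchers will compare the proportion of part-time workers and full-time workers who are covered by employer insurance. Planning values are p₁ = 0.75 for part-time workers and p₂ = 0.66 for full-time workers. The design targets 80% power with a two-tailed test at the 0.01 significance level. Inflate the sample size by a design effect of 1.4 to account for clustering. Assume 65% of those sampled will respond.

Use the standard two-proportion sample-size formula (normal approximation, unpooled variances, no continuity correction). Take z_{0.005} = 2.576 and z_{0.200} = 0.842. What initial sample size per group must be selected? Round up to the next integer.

n = 1280 per group

n = (z_{α/2} + z_β)² · [p₁(1−p₁) + p₂(1−p₂)] / (p₁ − p₂)²
  = (2.576 + 0.842)² · (0.75·0.25 + 0.66·0.34) / (0.09)²
  = (3.418)² · (0.1875 + 0.2244) / 0.0081
  = 11.6827 · 0.4119 / 0.0081
  = 594.09
Design effect: 1.4 × 594.09 = 831.72.
Adjust for 65% response: 831.72 / 0.65 = 1279.57.
Round up → n = 1280 per group.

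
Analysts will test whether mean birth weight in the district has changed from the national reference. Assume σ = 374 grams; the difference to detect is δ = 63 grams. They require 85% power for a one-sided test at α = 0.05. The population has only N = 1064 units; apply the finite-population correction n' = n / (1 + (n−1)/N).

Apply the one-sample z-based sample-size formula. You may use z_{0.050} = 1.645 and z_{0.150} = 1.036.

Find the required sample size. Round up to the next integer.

n = 205

n = (z_α + z_β)² · σ² / δ²
  = (1.645 + 1.036)² · 374² / 63²
  = 7.1878 · 139876 / 3969
  = 253.31
Finite-population correction (N = 1064): 253.31 / (1 + (253.31 − 1)/1064) = 204.76.
Round up → n = 205.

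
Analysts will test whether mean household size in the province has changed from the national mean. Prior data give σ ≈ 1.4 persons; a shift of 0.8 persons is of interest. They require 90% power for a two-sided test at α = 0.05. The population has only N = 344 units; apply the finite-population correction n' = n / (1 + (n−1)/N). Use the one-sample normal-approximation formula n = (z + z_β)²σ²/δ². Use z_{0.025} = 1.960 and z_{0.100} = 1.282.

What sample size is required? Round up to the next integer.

n = 30

n = (z_{α/2} + z_β)² · σ² / δ²
  = (1.960 + 1.282)² · 1.4² / 0.8²
  = 10.5106 · 1.96 / 0.64
  = 32.19
Finite-population correction (N = 344): 32.19 / (1 + (32.19 − 1)/344) = 29.51.
Round up → n = 30.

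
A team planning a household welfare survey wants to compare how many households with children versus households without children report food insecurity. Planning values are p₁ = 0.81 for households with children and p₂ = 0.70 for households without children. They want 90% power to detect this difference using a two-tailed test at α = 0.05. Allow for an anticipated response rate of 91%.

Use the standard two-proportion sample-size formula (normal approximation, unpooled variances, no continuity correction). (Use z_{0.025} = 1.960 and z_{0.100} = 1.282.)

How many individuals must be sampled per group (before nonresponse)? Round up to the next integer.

n = (z_{α/2} + z_β)² · [p₁(1−p₁) + p₂(1−p₂)] / (p₁ − p₂)²
  = (1.960 + 1.282)² · (0.81·0.19 + 0.70·0.30) / (0.11)²
  = (3.242)² · (0.1539 + 0.2100) / 0.0121
  = 10.5106 · 0.3639 / 0.0121
  = 316.10
Adjust for 91% response: 316.10 / 0.91 = 347.36.
Round up → n = 348 per group.

n = 348 per group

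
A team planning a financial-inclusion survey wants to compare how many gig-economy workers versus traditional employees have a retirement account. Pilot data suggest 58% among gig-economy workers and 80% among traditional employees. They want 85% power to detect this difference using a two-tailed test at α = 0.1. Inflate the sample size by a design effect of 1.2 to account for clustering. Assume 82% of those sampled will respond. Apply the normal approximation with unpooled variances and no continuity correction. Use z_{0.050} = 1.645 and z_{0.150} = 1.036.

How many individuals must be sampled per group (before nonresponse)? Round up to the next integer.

n = 88 per group

n = (z_{α/2} + z_β)² · [p₁(1−p₁) + p₂(1−p₂)] / (p₁ − p₂)²
  = (1.645 + 1.036)² · (0.58·0.42 + 0.80·0.20) / (-0.22)²
  = (2.681)² · (0.2436 + 0.1600) / 0.0484
  = 7.1878 · 0.4036 / 0.0484
  = 59.94
Design effect: 1.2 × 59.94 = 71.93.
Adjust for 82% response: 71.93 / 0.82 = 87.71.
Round up → n = 88 per group.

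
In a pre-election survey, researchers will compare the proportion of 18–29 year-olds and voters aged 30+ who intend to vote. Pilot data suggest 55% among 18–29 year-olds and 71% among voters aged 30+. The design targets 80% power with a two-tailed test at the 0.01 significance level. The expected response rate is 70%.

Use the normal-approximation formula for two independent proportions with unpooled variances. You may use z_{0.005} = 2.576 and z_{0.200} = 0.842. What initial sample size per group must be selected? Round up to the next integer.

n = (z_{α/2} + z_β)² · [p₁(1−p₁) + p₂(1−p₂)] / (p₁ − p₂)²
  = (2.576 + 0.842)² · (0.55·0.45 + 0.71·0.29) / (-0.16)²
  = (3.418)² · (0.2475 + 0.2059) / 0.0256
  = 11.6827 · 0.4534 / 0.0256
  = 206.91
Adjust for 70% response: 206.91 / 0.70 = 295.59.
Round up → n = 296 per group.

n = 296 per group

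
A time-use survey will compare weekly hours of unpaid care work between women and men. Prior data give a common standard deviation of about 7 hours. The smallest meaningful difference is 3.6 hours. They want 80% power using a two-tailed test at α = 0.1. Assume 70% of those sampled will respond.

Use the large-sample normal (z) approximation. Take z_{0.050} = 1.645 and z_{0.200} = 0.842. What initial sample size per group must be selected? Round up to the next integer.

n = 67 per group

n = (z_{α/2} + z_β)² · (σ₁² + σ₂²) / δ²
  = (1.645 + 0.842)² · (2·7² = 98) / 3.6²
  = 6.1852 · 98 / 12.96
  = 46.77
Adjust for 70% response: 46.77 / 0.70 = 66.82.
Round up → n = 67 per group.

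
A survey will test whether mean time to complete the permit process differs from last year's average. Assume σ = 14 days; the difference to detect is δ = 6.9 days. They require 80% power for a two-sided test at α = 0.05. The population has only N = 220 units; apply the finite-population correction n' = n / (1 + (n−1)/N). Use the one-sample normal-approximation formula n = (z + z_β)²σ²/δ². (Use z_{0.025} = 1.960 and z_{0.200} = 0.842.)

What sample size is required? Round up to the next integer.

n = (z_{α/2} + z_β)² · σ² / δ²
  = (1.960 + 0.842)² · 14² / 6.9²
  = 7.8512 · 196 / 47.61
  = 32.32
Finite-population correction (N = 220): 32.32 / (1 + (32.32 − 1)/220) = 28.29.
Round up → n = 29.

n = 29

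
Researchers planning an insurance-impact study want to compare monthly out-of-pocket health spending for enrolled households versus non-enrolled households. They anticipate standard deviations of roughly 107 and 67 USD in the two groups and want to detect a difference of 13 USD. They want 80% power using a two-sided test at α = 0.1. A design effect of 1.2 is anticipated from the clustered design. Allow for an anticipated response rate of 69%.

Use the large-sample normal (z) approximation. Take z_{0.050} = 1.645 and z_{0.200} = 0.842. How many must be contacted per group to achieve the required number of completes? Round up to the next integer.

n = (z_{α/2} + z_β)² · (σ₁² + σ₂²) / δ²
  = (1.645 + 0.842)² · (107² + 67² = 15938) / 13²
  = 6.1852 · 15938 / 169
  = 583.31
Design effect: 1.2 × 583.31 = 699.97.
Adjust for 69% response: 699.97 / 0.69 = 1014.45.
Round up → n = 1015 per group.

n = 1015 per group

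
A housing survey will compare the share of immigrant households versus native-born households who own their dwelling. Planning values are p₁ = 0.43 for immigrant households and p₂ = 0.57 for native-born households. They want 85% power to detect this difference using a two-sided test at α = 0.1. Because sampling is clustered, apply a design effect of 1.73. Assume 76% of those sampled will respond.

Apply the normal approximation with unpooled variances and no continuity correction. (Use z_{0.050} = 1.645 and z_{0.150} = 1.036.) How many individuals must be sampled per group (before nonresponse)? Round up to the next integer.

n = (z_{α/2} + z_β)² · [p₁(1−p₁) + p₂(1−p₂)] / (p₁ − p₂)²
  = (1.645 + 1.036)² · (0.43·0.57 + 0.57·0.43) / (-0.14)²
  = (2.681)² · (0.2451 + 0.2451) / 0.0196
  = 7.1878 · 0.4902 / 0.0196
  = 179.77
Design effect: 1.73 × 179.77 = 311.00.
Adjust for 76% response: 311.00 / 0.76 = 409.21.
Round up → n = 410 per group.

n = 410 per group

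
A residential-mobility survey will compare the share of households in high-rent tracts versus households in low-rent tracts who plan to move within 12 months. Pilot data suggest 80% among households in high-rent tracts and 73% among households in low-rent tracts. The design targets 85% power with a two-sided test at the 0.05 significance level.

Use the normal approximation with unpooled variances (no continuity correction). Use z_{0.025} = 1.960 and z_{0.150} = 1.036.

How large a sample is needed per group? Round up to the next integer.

n = (z_{α/2} + z_β)² · [p₁(1−p₁) + p₂(1−p₂)] / (p₁ − p₂)²
  = (1.960 + 1.036)² · (0.80·0.20 + 0.73·0.27) / (0.07)²
  = (2.996)² · (0.1600 + 0.1971) / 0.0049
  = 8.9760 · 0.3571 / 0.0049
  = 654.15
Round up → n = 655 per group.

n = 655 per group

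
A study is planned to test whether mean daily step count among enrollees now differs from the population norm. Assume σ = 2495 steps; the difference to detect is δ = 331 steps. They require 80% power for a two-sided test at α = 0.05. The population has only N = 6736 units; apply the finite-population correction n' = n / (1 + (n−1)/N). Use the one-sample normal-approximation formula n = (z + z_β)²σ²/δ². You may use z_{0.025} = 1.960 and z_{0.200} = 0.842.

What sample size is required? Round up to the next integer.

n = 419

n = (z_{α/2} + z_β)² · σ² / δ²
  = (1.960 + 0.842)² · 2495² / 331²
  = 7.8512 · 6225025 / 109561
  = 446.09
Finite-population correction (N = 6736): 446.09 / (1 + (446.09 − 1)/6736) = 418.44.
Round up → n = 419.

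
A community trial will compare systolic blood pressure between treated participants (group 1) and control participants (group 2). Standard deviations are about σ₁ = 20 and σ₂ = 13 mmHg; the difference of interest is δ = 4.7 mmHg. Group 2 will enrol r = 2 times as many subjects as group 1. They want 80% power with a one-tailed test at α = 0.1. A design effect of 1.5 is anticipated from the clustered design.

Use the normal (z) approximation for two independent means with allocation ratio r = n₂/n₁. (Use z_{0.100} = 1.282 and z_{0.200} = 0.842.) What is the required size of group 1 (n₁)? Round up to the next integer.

n₁ = 149

n₁ = (z_α + z_β)² · (σ₁² + σ₂²/r) / δ²
   = (1.282 + 0.842)² · (20² + 13²/2) / 4.7²
   = 4.5114 · (400 + 84.5) / 22.09
   = 4.5114 · 484.5 / 22.09
   = 98.95
Design effect: 1.5 × 98.95 = 148.42.
Round up → n₁ = 149; n₂ = r·n₁ = 2 × 149 = 298.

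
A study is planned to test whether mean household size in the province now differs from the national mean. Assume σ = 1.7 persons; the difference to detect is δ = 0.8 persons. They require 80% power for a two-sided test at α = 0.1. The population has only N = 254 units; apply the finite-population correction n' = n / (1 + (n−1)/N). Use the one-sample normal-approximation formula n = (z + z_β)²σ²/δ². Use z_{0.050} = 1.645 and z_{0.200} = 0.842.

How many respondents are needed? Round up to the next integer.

n = 26

n = (z_{α/2} + z_β)² · σ² / δ²
  = (1.645 + 0.842)² · 1.7² / 0.8²
  = 6.1852 · 2.89 / 0.64
  = 27.93
Finite-population correction (N = 254): 27.93 / (1 + (27.93 − 1)/254) = 25.25.
Round up → n = 26.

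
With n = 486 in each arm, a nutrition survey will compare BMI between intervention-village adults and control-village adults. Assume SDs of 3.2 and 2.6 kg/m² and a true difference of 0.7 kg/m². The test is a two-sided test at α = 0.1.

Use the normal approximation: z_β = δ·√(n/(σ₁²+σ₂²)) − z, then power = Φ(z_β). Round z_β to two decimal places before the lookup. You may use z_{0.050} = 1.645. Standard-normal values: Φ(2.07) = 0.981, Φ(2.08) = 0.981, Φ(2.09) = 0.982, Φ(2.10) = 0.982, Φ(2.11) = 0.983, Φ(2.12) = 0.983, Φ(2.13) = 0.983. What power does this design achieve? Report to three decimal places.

Power ≈ 0.982

z_β = δ·√(n/(σ₁²+σ₂²)) − z_{α/2}
    = 0.7 · √(486/17) − 1.645
    = 0.7 · 5.34680 − 1.645
    = 3.7428 − 1.645 = 2.0978 → 2.10
Power = Φ(2.10) = 0.982.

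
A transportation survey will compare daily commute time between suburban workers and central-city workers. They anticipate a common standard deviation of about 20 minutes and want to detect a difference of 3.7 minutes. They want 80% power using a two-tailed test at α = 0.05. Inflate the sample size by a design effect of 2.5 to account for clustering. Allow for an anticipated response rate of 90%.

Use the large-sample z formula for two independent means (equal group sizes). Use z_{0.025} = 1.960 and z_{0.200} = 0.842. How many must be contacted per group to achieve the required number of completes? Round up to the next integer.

n = 1275 per group

n = (z_{α/2} + z_β)² · (σ₁² + σ₂²) / δ²
  = (1.960 + 0.842)² · (2·20² = 800) / 3.7²
  = 7.8512 · 800 / 13.69
  = 458.80
Design effect: 2.5 × 458.80 = 1147.00.
Adjust for 90% response: 1147.00 / 0.90 = 1274.44.
Round up → n = 1275 per group.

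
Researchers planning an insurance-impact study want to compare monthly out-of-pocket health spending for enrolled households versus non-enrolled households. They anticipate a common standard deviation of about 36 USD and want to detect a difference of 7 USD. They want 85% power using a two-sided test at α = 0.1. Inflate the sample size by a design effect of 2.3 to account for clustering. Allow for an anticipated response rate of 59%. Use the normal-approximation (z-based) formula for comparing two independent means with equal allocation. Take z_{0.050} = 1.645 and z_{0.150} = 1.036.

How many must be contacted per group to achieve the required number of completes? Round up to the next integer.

n = (z_{α/2} + z_β)² · (σ₁² + σ₂²) / δ²
  = (1.645 + 1.036)² · (2·36² = 2592) / 7²
  = 7.1878 · 2592 / 49
  = 380.22
Design effect: 2.3 × 380.22 = 874.50.
Adjust for 59% response: 874.50 / 0.59 = 1482.21.
Round up → n = 1483 per group.

n = 1483 per group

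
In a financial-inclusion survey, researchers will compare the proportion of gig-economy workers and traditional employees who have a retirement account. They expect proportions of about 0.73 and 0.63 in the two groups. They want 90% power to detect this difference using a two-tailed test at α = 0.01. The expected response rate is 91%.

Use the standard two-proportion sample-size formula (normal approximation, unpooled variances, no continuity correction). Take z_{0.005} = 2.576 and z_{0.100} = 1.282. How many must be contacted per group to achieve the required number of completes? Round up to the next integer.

n = (z_{α/2} + z_β)² · [p₁(1−p₁) + p₂(1−p₂)] / (p₁ − p₂)²
  = (2.576 + 1.282)² · (0.73·0.27 + 0.63·0.37) / (0.10)²
  = (3.858)² · (0.1971 + 0.2331) / 0.0100
  = 14.8842 · 0.4302 / 0.0100
  = 640.32
Adjust for 91% response: 640.32 / 0.91 = 703.64.
Round up → n = 704 per group.

n = 704 per group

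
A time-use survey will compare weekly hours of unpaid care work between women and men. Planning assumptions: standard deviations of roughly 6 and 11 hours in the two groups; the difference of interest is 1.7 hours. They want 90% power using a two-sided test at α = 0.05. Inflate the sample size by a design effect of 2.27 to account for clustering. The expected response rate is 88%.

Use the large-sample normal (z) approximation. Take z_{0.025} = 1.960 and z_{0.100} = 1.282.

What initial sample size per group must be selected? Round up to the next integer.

n = 1473 per group

n = (z_{α/2} + z_β)² · (σ₁² + σ₂²) / δ²
  = (1.960 + 1.282)² · (6² + 11² = 157) / 1.7²
  = 10.5106 · 157 / 2.89
  = 570.99
Design effect: 2.27 × 570.99 = 1296.15.
Adjust for 88% response: 1296.15 / 0.88 = 1472.89.
Round up → n = 1473 per group.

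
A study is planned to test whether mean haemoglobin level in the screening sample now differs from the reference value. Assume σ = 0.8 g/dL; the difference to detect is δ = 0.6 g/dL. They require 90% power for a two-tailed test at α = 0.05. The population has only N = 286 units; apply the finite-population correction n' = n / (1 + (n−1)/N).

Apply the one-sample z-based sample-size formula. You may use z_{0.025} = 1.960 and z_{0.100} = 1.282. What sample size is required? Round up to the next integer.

n = 18

n = (z_{α/2} + z_β)² · σ² / δ²
  = (1.960 + 1.282)² · 0.8² / 0.6²
  = 10.5106 · 0.64 / 0.36
  = 18.69
Finite-population correction (N = 286): 18.69 / (1 + (18.69 − 1)/286) = 17.60.
Round up → n = 18.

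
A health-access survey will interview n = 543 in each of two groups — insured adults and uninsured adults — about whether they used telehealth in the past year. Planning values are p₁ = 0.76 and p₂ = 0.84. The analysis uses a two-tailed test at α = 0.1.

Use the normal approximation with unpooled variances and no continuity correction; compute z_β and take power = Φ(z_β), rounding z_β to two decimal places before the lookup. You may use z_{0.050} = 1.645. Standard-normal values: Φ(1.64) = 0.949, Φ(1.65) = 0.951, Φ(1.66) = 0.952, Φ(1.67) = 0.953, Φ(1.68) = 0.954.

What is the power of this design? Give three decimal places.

Power ≈ 0.953

z_β = |p₁−p₂|·√(n/[p₁q₁+p₂q₂]) − z_{α/2}
    = 0.08 · √(543/0.3168) − 1.645
    = 0.08 · 41.4007 − 1.645
    = 3.3121 − 1.645 = 1.6671 → 1.67
Power = Φ(1.67) = 0.953.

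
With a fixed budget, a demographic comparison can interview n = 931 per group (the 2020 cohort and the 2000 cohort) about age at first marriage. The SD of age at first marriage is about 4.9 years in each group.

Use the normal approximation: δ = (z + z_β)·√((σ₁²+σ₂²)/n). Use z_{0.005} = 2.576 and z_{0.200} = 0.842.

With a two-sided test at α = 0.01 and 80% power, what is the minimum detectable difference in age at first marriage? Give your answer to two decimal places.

Minimum detectable difference ≈ 0.78 years

δ = (z_{α/2} + z_β) · √((σ₁²+σ₂²)/n)
  = (2.576 + 0.842) · √(48.02/931)
  = 3.418 · √0.05158
  = 3.418 · 0.2271
  = 0.7763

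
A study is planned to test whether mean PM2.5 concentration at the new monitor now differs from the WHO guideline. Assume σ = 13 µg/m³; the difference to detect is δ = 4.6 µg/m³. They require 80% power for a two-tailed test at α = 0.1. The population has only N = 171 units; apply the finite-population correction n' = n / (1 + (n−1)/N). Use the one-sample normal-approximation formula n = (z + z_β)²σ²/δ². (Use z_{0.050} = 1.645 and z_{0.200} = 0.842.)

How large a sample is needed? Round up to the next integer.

n = (z_{α/2} + z_β)² · σ² / δ²
  = (1.645 + 0.842)² · 13² / 4.6²
  = 6.1852 · 169 / 21.16
  = 49.40
Finite-population correction (N = 171): 49.40 / (1 + (49.40 − 1)/171) = 38.50.
Round up → n = 39.

n = 39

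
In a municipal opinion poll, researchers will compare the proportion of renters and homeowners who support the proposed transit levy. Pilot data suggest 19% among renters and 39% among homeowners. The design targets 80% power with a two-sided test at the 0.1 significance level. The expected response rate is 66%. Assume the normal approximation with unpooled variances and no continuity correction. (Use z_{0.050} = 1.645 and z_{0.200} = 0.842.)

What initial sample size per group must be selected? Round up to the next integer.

n = (z_{α/2} + z_β)² · [p₁(1−p₁) + p₂(1−p₂)] / (p₁ − p₂)²
  = (1.645 + 0.842)² · (0.19·0.81 + 0.39·0.61) / (-0.20)²
  = (2.487)² · (0.1539 + 0.2379) / 0.0400
  = 6.1852 · 0.3918 / 0.0400
  = 60.58
Adjust for 66% response: 60.58 / 0.66 = 91.79.
Round up → n = 92 per group.

n = 92 per group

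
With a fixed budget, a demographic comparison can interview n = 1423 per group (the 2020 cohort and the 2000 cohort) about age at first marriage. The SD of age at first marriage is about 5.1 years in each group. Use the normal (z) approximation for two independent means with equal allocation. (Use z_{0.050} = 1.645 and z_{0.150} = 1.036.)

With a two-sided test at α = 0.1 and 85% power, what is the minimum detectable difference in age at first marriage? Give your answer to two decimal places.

Minimum detectable difference ≈ 0.51 years

δ = (z_{α/2} + z_β) · √((σ₁²+σ₂²)/n)
  = (1.645 + 1.036) · √(52.02/1423)
  = 2.681 · √0.03656
  = 2.681 · 0.1912
  = 0.5126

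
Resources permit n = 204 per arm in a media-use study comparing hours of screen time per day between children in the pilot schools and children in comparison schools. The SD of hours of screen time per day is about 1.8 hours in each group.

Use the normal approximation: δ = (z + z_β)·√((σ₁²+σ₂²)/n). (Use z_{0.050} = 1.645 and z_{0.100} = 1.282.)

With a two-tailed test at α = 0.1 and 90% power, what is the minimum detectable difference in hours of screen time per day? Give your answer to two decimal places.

Minimum detectable difference ≈ 0.52 hours

δ = (z_{α/2} + z_β) · √((σ₁²+σ₂²)/n)
  = (1.645 + 1.282) · √(6.48/204)
  = 2.927 · √0.03176
  = 2.927 · 0.1782
  = 0.5217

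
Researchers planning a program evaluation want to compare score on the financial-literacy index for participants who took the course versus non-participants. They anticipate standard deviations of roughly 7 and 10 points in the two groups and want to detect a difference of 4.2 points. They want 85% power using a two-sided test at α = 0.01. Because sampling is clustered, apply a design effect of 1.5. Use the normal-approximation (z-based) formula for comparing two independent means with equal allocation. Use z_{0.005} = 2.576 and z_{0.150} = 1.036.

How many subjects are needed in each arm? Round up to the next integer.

n = 166 per group

n = (z_{α/2} + z_β)² · (σ₁² + σ₂²) / δ²
  = (2.576 + 1.036)² · (7² + 10² = 149) / 4.2²
  = 13.0465 · 149 / 17.64
  = 110.20
Design effect: 1.5 × 110.20 = 165.30.
Round up → n = 166 per group.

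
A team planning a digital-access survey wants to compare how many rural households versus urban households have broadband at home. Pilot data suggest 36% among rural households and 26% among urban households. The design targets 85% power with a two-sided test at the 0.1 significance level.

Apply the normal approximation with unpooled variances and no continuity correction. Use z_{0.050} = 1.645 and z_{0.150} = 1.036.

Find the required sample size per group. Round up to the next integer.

n = 304 per group

n = (z_{α/2} + z_β)² · [p₁(1−p₁) + p₂(1−p₂)] / (p₁ − p₂)²
  = (1.645 + 1.036)² · (0.36·0.64 + 0.26·0.74) / (0.10)²
  = (2.681)² · (0.2304 + 0.1924) / 0.0100
  = 7.1878 · 0.4228 / 0.0100
  = 303.90
Round up → n = 304 per group.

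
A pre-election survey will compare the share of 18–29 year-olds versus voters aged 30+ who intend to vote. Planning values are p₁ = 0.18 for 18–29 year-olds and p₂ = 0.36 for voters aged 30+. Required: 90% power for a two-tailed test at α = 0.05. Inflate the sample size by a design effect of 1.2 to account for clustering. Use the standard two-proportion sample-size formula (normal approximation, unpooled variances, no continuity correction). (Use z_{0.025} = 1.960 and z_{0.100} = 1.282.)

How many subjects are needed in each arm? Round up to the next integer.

n = 148 per group

n = (z_{α/2} + z_β)² · [p₁(1−p₁) + p₂(1−p₂)] / (p₁ − p₂)²
  = (1.960 + 1.282)² · (0.18·0.82 + 0.36·0.64) / (-0.18)²
  = (3.242)² · (0.1476 + 0.2304) / 0.0324
  = 10.5106 · 0.3780 / 0.0324
  = 122.62
Design effect: 1.2 × 122.62 = 147.15.
Round up → n = 148 per group.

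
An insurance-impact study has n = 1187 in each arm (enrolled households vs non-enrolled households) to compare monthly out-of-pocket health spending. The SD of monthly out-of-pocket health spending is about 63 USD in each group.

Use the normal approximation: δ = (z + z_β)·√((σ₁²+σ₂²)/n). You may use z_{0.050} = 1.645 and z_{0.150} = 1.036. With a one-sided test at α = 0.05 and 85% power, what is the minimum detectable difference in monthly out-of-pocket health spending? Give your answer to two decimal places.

δ = (z_α + z_β) · √((σ₁²+σ₂²)/n)
  = (1.645 + 1.036) · √(7938/1187)
  = 2.681 · √6.6874
  = 2.681 · 2.5860
  = 6.9331

Minimum detectable difference ≈ 6.93 USD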